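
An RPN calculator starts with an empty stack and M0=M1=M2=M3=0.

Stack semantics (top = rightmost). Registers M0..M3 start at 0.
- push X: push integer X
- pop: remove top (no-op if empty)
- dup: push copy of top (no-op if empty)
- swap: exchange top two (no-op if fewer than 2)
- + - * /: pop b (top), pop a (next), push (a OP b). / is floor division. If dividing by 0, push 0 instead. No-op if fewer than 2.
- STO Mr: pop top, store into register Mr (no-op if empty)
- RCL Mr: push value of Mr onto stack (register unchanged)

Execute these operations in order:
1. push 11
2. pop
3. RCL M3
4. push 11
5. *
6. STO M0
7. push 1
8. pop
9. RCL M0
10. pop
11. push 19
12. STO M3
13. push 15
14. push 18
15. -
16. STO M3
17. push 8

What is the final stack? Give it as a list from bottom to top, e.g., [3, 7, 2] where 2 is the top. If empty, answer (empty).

Answer: [8]

Derivation:
After op 1 (push 11): stack=[11] mem=[0,0,0,0]
After op 2 (pop): stack=[empty] mem=[0,0,0,0]
After op 3 (RCL M3): stack=[0] mem=[0,0,0,0]
After op 4 (push 11): stack=[0,11] mem=[0,0,0,0]
After op 5 (*): stack=[0] mem=[0,0,0,0]
After op 6 (STO M0): stack=[empty] mem=[0,0,0,0]
After op 7 (push 1): stack=[1] mem=[0,0,0,0]
After op 8 (pop): stack=[empty] mem=[0,0,0,0]
After op 9 (RCL M0): stack=[0] mem=[0,0,0,0]
After op 10 (pop): stack=[empty] mem=[0,0,0,0]
After op 11 (push 19): stack=[19] mem=[0,0,0,0]
After op 12 (STO M3): stack=[empty] mem=[0,0,0,19]
After op 13 (push 15): stack=[15] mem=[0,0,0,19]
After op 14 (push 18): stack=[15,18] mem=[0,0,0,19]
After op 15 (-): stack=[-3] mem=[0,0,0,19]
After op 16 (STO M3): stack=[empty] mem=[0,0,0,-3]
After op 17 (push 8): stack=[8] mem=[0,0,0,-3]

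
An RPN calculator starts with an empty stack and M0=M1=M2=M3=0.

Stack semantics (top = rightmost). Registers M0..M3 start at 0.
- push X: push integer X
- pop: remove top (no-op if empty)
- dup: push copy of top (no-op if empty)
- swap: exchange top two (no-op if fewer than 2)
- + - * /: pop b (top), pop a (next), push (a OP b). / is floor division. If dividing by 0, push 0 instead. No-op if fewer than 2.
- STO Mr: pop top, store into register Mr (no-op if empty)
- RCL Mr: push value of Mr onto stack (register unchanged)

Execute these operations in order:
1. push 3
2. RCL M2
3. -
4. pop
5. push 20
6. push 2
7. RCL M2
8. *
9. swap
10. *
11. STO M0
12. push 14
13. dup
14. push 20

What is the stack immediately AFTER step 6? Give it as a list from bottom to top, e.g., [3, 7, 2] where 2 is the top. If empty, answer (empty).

After op 1 (push 3): stack=[3] mem=[0,0,0,0]
After op 2 (RCL M2): stack=[3,0] mem=[0,0,0,0]
After op 3 (-): stack=[3] mem=[0,0,0,0]
After op 4 (pop): stack=[empty] mem=[0,0,0,0]
After op 5 (push 20): stack=[20] mem=[0,0,0,0]
After op 6 (push 2): stack=[20,2] mem=[0,0,0,0]

[20, 2]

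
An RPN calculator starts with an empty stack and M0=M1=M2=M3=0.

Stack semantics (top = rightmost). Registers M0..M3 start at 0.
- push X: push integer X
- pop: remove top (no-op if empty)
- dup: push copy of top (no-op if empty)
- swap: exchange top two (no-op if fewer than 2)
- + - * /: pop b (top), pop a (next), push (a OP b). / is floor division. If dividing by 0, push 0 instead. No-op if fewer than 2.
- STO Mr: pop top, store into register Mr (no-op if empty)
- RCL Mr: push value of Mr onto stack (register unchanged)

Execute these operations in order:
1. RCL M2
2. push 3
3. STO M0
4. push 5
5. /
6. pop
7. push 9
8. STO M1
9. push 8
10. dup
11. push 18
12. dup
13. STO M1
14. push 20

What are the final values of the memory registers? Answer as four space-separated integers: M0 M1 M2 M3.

Answer: 3 18 0 0

Derivation:
After op 1 (RCL M2): stack=[0] mem=[0,0,0,0]
After op 2 (push 3): stack=[0,3] mem=[0,0,0,0]
After op 3 (STO M0): stack=[0] mem=[3,0,0,0]
After op 4 (push 5): stack=[0,5] mem=[3,0,0,0]
After op 5 (/): stack=[0] mem=[3,0,0,0]
After op 6 (pop): stack=[empty] mem=[3,0,0,0]
After op 7 (push 9): stack=[9] mem=[3,0,0,0]
After op 8 (STO M1): stack=[empty] mem=[3,9,0,0]
After op 9 (push 8): stack=[8] mem=[3,9,0,0]
After op 10 (dup): stack=[8,8] mem=[3,9,0,0]
After op 11 (push 18): stack=[8,8,18] mem=[3,9,0,0]
After op 12 (dup): stack=[8,8,18,18] mem=[3,9,0,0]
After op 13 (STO M1): stack=[8,8,18] mem=[3,18,0,0]
After op 14 (push 20): stack=[8,8,18,20] mem=[3,18,0,0]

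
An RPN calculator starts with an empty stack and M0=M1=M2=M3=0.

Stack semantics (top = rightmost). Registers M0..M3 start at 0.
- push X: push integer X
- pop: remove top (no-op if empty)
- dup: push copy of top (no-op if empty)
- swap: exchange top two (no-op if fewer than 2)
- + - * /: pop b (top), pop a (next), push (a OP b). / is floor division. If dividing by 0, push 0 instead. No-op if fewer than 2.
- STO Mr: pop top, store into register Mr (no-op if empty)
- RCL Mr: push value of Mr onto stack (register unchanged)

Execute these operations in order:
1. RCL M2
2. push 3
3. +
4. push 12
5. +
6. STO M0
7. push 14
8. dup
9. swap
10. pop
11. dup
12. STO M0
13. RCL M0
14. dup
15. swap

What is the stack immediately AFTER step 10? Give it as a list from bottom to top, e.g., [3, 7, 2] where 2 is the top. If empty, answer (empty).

After op 1 (RCL M2): stack=[0] mem=[0,0,0,0]
After op 2 (push 3): stack=[0,3] mem=[0,0,0,0]
After op 3 (+): stack=[3] mem=[0,0,0,0]
After op 4 (push 12): stack=[3,12] mem=[0,0,0,0]
After op 5 (+): stack=[15] mem=[0,0,0,0]
After op 6 (STO M0): stack=[empty] mem=[15,0,0,0]
After op 7 (push 14): stack=[14] mem=[15,0,0,0]
After op 8 (dup): stack=[14,14] mem=[15,0,0,0]
After op 9 (swap): stack=[14,14] mem=[15,0,0,0]
After op 10 (pop): stack=[14] mem=[15,0,0,0]

[14]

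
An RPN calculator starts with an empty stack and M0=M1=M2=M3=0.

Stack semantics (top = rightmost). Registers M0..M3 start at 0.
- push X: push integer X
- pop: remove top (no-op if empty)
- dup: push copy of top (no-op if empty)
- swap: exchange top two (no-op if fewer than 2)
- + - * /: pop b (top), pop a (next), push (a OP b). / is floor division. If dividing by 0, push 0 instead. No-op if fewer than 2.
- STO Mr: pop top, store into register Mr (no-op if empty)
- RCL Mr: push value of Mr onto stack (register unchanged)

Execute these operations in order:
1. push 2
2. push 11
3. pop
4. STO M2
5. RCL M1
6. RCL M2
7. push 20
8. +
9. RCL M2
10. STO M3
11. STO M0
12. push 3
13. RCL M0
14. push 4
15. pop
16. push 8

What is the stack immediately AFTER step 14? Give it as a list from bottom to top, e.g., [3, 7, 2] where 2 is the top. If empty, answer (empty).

After op 1 (push 2): stack=[2] mem=[0,0,0,0]
After op 2 (push 11): stack=[2,11] mem=[0,0,0,0]
After op 3 (pop): stack=[2] mem=[0,0,0,0]
After op 4 (STO M2): stack=[empty] mem=[0,0,2,0]
After op 5 (RCL M1): stack=[0] mem=[0,0,2,0]
After op 6 (RCL M2): stack=[0,2] mem=[0,0,2,0]
After op 7 (push 20): stack=[0,2,20] mem=[0,0,2,0]
After op 8 (+): stack=[0,22] mem=[0,0,2,0]
After op 9 (RCL M2): stack=[0,22,2] mem=[0,0,2,0]
After op 10 (STO M3): stack=[0,22] mem=[0,0,2,2]
After op 11 (STO M0): stack=[0] mem=[22,0,2,2]
After op 12 (push 3): stack=[0,3] mem=[22,0,2,2]
After op 13 (RCL M0): stack=[0,3,22] mem=[22,0,2,2]
After op 14 (push 4): stack=[0,3,22,4] mem=[22,0,2,2]

[0, 3, 22, 4]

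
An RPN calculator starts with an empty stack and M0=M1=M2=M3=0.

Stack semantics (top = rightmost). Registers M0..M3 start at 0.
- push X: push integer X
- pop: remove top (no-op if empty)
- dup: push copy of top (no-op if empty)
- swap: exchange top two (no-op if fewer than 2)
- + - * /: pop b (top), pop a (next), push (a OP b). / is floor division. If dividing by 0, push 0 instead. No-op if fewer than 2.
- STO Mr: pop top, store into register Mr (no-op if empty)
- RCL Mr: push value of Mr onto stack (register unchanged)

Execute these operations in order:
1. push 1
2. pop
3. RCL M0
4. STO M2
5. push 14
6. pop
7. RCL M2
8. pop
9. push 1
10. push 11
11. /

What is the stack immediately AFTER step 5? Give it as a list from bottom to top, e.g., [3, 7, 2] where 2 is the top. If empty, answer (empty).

After op 1 (push 1): stack=[1] mem=[0,0,0,0]
After op 2 (pop): stack=[empty] mem=[0,0,0,0]
After op 3 (RCL M0): stack=[0] mem=[0,0,0,0]
After op 4 (STO M2): stack=[empty] mem=[0,0,0,0]
After op 5 (push 14): stack=[14] mem=[0,0,0,0]

[14]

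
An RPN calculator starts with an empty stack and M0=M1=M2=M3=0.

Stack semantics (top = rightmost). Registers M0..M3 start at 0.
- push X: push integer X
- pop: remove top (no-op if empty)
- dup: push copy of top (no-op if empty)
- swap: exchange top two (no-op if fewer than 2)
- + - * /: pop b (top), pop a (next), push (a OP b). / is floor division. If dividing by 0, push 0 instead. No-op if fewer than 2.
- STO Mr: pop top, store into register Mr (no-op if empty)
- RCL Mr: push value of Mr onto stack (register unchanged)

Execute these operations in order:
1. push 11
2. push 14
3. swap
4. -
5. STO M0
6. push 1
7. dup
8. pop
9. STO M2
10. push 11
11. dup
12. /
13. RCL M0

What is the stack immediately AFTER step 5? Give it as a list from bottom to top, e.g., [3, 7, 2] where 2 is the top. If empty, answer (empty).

After op 1 (push 11): stack=[11] mem=[0,0,0,0]
After op 2 (push 14): stack=[11,14] mem=[0,0,0,0]
After op 3 (swap): stack=[14,11] mem=[0,0,0,0]
After op 4 (-): stack=[3] mem=[0,0,0,0]
After op 5 (STO M0): stack=[empty] mem=[3,0,0,0]

(empty)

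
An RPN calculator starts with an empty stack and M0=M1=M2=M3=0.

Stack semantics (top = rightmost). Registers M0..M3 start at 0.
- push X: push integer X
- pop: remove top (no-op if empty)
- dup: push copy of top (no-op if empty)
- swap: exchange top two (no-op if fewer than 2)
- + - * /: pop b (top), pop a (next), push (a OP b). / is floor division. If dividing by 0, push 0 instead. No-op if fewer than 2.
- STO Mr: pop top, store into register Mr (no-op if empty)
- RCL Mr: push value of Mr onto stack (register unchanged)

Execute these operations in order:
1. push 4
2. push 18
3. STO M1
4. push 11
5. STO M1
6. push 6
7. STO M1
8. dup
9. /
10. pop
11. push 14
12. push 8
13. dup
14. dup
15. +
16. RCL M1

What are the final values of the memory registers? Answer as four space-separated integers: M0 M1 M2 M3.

After op 1 (push 4): stack=[4] mem=[0,0,0,0]
After op 2 (push 18): stack=[4,18] mem=[0,0,0,0]
After op 3 (STO M1): stack=[4] mem=[0,18,0,0]
After op 4 (push 11): stack=[4,11] mem=[0,18,0,0]
After op 5 (STO M1): stack=[4] mem=[0,11,0,0]
After op 6 (push 6): stack=[4,6] mem=[0,11,0,0]
After op 7 (STO M1): stack=[4] mem=[0,6,0,0]
After op 8 (dup): stack=[4,4] mem=[0,6,0,0]
After op 9 (/): stack=[1] mem=[0,6,0,0]
After op 10 (pop): stack=[empty] mem=[0,6,0,0]
After op 11 (push 14): stack=[14] mem=[0,6,0,0]
After op 12 (push 8): stack=[14,8] mem=[0,6,0,0]
After op 13 (dup): stack=[14,8,8] mem=[0,6,0,0]
After op 14 (dup): stack=[14,8,8,8] mem=[0,6,0,0]
After op 15 (+): stack=[14,8,16] mem=[0,6,0,0]
After op 16 (RCL M1): stack=[14,8,16,6] mem=[0,6,0,0]

Answer: 0 6 0 0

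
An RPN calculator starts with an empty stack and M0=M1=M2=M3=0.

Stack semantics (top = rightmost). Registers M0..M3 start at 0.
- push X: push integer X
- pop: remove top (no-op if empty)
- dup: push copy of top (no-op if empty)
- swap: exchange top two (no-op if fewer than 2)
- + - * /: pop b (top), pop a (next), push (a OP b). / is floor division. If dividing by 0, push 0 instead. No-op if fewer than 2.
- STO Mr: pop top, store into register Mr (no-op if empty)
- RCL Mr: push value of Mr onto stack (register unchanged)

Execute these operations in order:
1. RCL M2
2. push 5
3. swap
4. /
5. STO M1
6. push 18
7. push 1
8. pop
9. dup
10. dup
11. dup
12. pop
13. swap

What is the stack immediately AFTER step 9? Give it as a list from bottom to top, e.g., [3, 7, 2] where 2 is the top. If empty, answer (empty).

After op 1 (RCL M2): stack=[0] mem=[0,0,0,0]
After op 2 (push 5): stack=[0,5] mem=[0,0,0,0]
After op 3 (swap): stack=[5,0] mem=[0,0,0,0]
After op 4 (/): stack=[0] mem=[0,0,0,0]
After op 5 (STO M1): stack=[empty] mem=[0,0,0,0]
After op 6 (push 18): stack=[18] mem=[0,0,0,0]
After op 7 (push 1): stack=[18,1] mem=[0,0,0,0]
After op 8 (pop): stack=[18] mem=[0,0,0,0]
After op 9 (dup): stack=[18,18] mem=[0,0,0,0]

[18, 18]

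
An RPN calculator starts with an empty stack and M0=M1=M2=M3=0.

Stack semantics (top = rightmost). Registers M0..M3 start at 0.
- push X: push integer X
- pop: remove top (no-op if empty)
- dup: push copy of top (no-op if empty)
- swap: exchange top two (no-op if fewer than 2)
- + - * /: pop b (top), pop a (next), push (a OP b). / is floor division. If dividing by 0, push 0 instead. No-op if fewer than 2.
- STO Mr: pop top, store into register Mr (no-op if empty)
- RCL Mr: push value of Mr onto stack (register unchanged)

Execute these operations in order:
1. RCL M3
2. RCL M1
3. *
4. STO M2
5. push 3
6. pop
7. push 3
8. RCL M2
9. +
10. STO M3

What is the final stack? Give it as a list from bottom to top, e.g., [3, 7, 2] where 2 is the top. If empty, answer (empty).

Answer: (empty)

Derivation:
After op 1 (RCL M3): stack=[0] mem=[0,0,0,0]
After op 2 (RCL M1): stack=[0,0] mem=[0,0,0,0]
After op 3 (*): stack=[0] mem=[0,0,0,0]
After op 4 (STO M2): stack=[empty] mem=[0,0,0,0]
After op 5 (push 3): stack=[3] mem=[0,0,0,0]
After op 6 (pop): stack=[empty] mem=[0,0,0,0]
After op 7 (push 3): stack=[3] mem=[0,0,0,0]
After op 8 (RCL M2): stack=[3,0] mem=[0,0,0,0]
After op 9 (+): stack=[3] mem=[0,0,0,0]
After op 10 (STO M3): stack=[empty] mem=[0,0,0,3]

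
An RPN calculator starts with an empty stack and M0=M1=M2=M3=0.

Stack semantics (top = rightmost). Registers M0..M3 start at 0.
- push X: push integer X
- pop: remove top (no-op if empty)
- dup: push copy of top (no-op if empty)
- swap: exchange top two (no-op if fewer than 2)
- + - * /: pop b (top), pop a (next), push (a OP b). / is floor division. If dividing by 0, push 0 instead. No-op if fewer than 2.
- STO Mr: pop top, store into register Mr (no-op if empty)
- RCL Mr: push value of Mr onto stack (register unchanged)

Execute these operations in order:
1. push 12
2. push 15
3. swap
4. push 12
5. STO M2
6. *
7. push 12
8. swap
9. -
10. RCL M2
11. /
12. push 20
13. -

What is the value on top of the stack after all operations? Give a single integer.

After op 1 (push 12): stack=[12] mem=[0,0,0,0]
After op 2 (push 15): stack=[12,15] mem=[0,0,0,0]
After op 3 (swap): stack=[15,12] mem=[0,0,0,0]
After op 4 (push 12): stack=[15,12,12] mem=[0,0,0,0]
After op 5 (STO M2): stack=[15,12] mem=[0,0,12,0]
After op 6 (*): stack=[180] mem=[0,0,12,0]
After op 7 (push 12): stack=[180,12] mem=[0,0,12,0]
After op 8 (swap): stack=[12,180] mem=[0,0,12,0]
After op 9 (-): stack=[-168] mem=[0,0,12,0]
After op 10 (RCL M2): stack=[-168,12] mem=[0,0,12,0]
After op 11 (/): stack=[-14] mem=[0,0,12,0]
After op 12 (push 20): stack=[-14,20] mem=[0,0,12,0]
After op 13 (-): stack=[-34] mem=[0,0,12,0]

Answer: -34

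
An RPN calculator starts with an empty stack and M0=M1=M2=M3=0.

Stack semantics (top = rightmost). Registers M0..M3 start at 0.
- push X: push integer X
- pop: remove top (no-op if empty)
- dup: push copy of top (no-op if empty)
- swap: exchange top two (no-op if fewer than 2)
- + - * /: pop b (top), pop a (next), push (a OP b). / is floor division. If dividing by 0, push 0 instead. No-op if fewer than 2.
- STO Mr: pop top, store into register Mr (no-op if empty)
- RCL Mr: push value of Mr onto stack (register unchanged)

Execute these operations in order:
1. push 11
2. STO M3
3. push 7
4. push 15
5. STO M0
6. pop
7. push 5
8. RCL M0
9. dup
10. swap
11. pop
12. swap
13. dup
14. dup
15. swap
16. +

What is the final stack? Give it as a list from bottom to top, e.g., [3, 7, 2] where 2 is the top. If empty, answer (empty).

Answer: [15, 5, 10]

Derivation:
After op 1 (push 11): stack=[11] mem=[0,0,0,0]
After op 2 (STO M3): stack=[empty] mem=[0,0,0,11]
After op 3 (push 7): stack=[7] mem=[0,0,0,11]
After op 4 (push 15): stack=[7,15] mem=[0,0,0,11]
After op 5 (STO M0): stack=[7] mem=[15,0,0,11]
After op 6 (pop): stack=[empty] mem=[15,0,0,11]
After op 7 (push 5): stack=[5] mem=[15,0,0,11]
After op 8 (RCL M0): stack=[5,15] mem=[15,0,0,11]
After op 9 (dup): stack=[5,15,15] mem=[15,0,0,11]
After op 10 (swap): stack=[5,15,15] mem=[15,0,0,11]
After op 11 (pop): stack=[5,15] mem=[15,0,0,11]
After op 12 (swap): stack=[15,5] mem=[15,0,0,11]
After op 13 (dup): stack=[15,5,5] mem=[15,0,0,11]
After op 14 (dup): stack=[15,5,5,5] mem=[15,0,0,11]
After op 15 (swap): stack=[15,5,5,5] mem=[15,0,0,11]
After op 16 (+): stack=[15,5,10] mem=[15,0,0,11]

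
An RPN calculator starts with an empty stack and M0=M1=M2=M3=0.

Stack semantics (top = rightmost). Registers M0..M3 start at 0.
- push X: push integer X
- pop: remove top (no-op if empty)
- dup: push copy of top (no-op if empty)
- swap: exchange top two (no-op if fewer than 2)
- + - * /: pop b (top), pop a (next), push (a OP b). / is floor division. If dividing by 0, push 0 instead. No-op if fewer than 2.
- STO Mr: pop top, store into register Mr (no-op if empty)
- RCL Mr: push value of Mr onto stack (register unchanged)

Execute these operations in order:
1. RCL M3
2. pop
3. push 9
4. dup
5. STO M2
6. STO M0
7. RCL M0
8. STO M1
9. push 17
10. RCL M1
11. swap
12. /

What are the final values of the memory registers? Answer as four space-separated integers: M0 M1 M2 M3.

After op 1 (RCL M3): stack=[0] mem=[0,0,0,0]
After op 2 (pop): stack=[empty] mem=[0,0,0,0]
After op 3 (push 9): stack=[9] mem=[0,0,0,0]
After op 4 (dup): stack=[9,9] mem=[0,0,0,0]
After op 5 (STO M2): stack=[9] mem=[0,0,9,0]
After op 6 (STO M0): stack=[empty] mem=[9,0,9,0]
After op 7 (RCL M0): stack=[9] mem=[9,0,9,0]
After op 8 (STO M1): stack=[empty] mem=[9,9,9,0]
After op 9 (push 17): stack=[17] mem=[9,9,9,0]
After op 10 (RCL M1): stack=[17,9] mem=[9,9,9,0]
After op 11 (swap): stack=[9,17] mem=[9,9,9,0]
After op 12 (/): stack=[0] mem=[9,9,9,0]

Answer: 9 9 9 0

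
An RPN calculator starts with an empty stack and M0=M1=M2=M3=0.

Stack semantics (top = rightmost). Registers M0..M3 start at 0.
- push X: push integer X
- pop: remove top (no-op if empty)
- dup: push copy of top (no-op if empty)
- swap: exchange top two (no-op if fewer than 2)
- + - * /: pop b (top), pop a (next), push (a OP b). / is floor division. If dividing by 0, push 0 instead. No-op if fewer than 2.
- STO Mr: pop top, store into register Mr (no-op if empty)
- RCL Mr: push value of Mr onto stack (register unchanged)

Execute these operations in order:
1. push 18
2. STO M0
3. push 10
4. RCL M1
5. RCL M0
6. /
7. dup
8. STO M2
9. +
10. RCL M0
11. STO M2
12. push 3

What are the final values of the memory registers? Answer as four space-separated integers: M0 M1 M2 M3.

Answer: 18 0 18 0

Derivation:
After op 1 (push 18): stack=[18] mem=[0,0,0,0]
After op 2 (STO M0): stack=[empty] mem=[18,0,0,0]
After op 3 (push 10): stack=[10] mem=[18,0,0,0]
After op 4 (RCL M1): stack=[10,0] mem=[18,0,0,0]
After op 5 (RCL M0): stack=[10,0,18] mem=[18,0,0,0]
After op 6 (/): stack=[10,0] mem=[18,0,0,0]
After op 7 (dup): stack=[10,0,0] mem=[18,0,0,0]
After op 8 (STO M2): stack=[10,0] mem=[18,0,0,0]
After op 9 (+): stack=[10] mem=[18,0,0,0]
After op 10 (RCL M0): stack=[10,18] mem=[18,0,0,0]
After op 11 (STO M2): stack=[10] mem=[18,0,18,0]
After op 12 (push 3): stack=[10,3] mem=[18,0,18,0]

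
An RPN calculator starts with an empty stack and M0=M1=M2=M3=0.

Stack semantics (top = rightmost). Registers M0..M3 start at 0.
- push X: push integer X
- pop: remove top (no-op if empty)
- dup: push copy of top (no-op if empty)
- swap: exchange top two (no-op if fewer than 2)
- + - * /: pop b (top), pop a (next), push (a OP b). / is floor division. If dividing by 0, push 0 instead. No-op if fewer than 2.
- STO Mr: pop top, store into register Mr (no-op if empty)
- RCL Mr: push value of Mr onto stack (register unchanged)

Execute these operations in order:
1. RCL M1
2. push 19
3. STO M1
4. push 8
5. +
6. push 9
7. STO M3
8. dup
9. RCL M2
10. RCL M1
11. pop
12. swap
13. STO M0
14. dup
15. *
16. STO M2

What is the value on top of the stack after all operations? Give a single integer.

After op 1 (RCL M1): stack=[0] mem=[0,0,0,0]
After op 2 (push 19): stack=[0,19] mem=[0,0,0,0]
After op 3 (STO M1): stack=[0] mem=[0,19,0,0]
After op 4 (push 8): stack=[0,8] mem=[0,19,0,0]
After op 5 (+): stack=[8] mem=[0,19,0,0]
After op 6 (push 9): stack=[8,9] mem=[0,19,0,0]
After op 7 (STO M3): stack=[8] mem=[0,19,0,9]
After op 8 (dup): stack=[8,8] mem=[0,19,0,9]
After op 9 (RCL M2): stack=[8,8,0] mem=[0,19,0,9]
After op 10 (RCL M1): stack=[8,8,0,19] mem=[0,19,0,9]
After op 11 (pop): stack=[8,8,0] mem=[0,19,0,9]
After op 12 (swap): stack=[8,0,8] mem=[0,19,0,9]
After op 13 (STO M0): stack=[8,0] mem=[8,19,0,9]
After op 14 (dup): stack=[8,0,0] mem=[8,19,0,9]
After op 15 (*): stack=[8,0] mem=[8,19,0,9]
After op 16 (STO M2): stack=[8] mem=[8,19,0,9]

Answer: 8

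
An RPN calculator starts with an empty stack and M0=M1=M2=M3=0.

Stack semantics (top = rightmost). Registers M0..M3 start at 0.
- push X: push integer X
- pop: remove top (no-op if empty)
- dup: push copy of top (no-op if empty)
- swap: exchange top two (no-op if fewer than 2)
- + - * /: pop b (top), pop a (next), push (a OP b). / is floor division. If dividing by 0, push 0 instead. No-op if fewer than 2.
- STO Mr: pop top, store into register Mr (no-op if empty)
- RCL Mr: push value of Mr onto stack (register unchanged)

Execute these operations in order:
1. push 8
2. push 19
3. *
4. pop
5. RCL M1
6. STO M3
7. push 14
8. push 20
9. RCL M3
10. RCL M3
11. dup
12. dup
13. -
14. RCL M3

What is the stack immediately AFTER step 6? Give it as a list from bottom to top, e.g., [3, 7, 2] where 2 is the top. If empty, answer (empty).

After op 1 (push 8): stack=[8] mem=[0,0,0,0]
After op 2 (push 19): stack=[8,19] mem=[0,0,0,0]
After op 3 (*): stack=[152] mem=[0,0,0,0]
After op 4 (pop): stack=[empty] mem=[0,0,0,0]
After op 5 (RCL M1): stack=[0] mem=[0,0,0,0]
After op 6 (STO M3): stack=[empty] mem=[0,0,0,0]

(empty)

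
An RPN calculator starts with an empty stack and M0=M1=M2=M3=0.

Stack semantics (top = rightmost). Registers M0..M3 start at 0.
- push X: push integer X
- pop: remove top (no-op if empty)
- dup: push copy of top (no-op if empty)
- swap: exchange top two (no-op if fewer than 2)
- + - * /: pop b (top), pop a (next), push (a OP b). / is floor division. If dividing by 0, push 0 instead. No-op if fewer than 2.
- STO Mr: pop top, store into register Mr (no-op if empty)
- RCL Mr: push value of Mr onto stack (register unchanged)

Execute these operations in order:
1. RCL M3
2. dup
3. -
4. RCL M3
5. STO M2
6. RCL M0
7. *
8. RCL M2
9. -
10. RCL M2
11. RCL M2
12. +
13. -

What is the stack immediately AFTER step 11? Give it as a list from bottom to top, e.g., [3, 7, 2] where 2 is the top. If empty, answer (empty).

After op 1 (RCL M3): stack=[0] mem=[0,0,0,0]
After op 2 (dup): stack=[0,0] mem=[0,0,0,0]
After op 3 (-): stack=[0] mem=[0,0,0,0]
After op 4 (RCL M3): stack=[0,0] mem=[0,0,0,0]
After op 5 (STO M2): stack=[0] mem=[0,0,0,0]
After op 6 (RCL M0): stack=[0,0] mem=[0,0,0,0]
After op 7 (*): stack=[0] mem=[0,0,0,0]
After op 8 (RCL M2): stack=[0,0] mem=[0,0,0,0]
After op 9 (-): stack=[0] mem=[0,0,0,0]
After op 10 (RCL M2): stack=[0,0] mem=[0,0,0,0]
After op 11 (RCL M2): stack=[0,0,0] mem=[0,0,0,0]

[0, 0, 0]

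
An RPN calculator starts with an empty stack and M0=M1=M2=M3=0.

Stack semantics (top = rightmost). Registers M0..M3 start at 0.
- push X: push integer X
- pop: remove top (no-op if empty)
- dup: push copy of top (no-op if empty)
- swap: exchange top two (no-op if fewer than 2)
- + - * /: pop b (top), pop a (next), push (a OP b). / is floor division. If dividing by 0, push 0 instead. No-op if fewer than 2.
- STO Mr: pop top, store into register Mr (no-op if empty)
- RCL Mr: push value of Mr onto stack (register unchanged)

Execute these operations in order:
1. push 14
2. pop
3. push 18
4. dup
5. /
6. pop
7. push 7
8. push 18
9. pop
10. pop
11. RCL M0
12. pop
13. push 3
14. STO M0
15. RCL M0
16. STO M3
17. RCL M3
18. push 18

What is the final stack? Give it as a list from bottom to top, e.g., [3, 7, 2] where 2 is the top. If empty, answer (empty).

After op 1 (push 14): stack=[14] mem=[0,0,0,0]
After op 2 (pop): stack=[empty] mem=[0,0,0,0]
After op 3 (push 18): stack=[18] mem=[0,0,0,0]
After op 4 (dup): stack=[18,18] mem=[0,0,0,0]
After op 5 (/): stack=[1] mem=[0,0,0,0]
After op 6 (pop): stack=[empty] mem=[0,0,0,0]
After op 7 (push 7): stack=[7] mem=[0,0,0,0]
After op 8 (push 18): stack=[7,18] mem=[0,0,0,0]
After op 9 (pop): stack=[7] mem=[0,0,0,0]
After op 10 (pop): stack=[empty] mem=[0,0,0,0]
After op 11 (RCL M0): stack=[0] mem=[0,0,0,0]
After op 12 (pop): stack=[empty] mem=[0,0,0,0]
After op 13 (push 3): stack=[3] mem=[0,0,0,0]
After op 14 (STO M0): stack=[empty] mem=[3,0,0,0]
After op 15 (RCL M0): stack=[3] mem=[3,0,0,0]
After op 16 (STO M3): stack=[empty] mem=[3,0,0,3]
After op 17 (RCL M3): stack=[3] mem=[3,0,0,3]
After op 18 (push 18): stack=[3,18] mem=[3,0,0,3]

Answer: [3, 18]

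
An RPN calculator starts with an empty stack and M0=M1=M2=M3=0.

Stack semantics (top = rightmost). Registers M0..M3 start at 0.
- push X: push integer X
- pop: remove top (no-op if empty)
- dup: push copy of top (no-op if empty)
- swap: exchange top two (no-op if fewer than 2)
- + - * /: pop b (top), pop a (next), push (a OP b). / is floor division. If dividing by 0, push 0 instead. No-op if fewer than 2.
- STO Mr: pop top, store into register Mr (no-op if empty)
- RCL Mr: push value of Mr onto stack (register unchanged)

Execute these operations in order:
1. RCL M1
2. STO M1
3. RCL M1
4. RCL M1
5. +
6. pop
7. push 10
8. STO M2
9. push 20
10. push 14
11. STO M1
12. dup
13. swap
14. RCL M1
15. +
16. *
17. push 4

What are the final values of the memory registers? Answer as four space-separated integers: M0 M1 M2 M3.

Answer: 0 14 10 0

Derivation:
After op 1 (RCL M1): stack=[0] mem=[0,0,0,0]
After op 2 (STO M1): stack=[empty] mem=[0,0,0,0]
After op 3 (RCL M1): stack=[0] mem=[0,0,0,0]
After op 4 (RCL M1): stack=[0,0] mem=[0,0,0,0]
After op 5 (+): stack=[0] mem=[0,0,0,0]
After op 6 (pop): stack=[empty] mem=[0,0,0,0]
After op 7 (push 10): stack=[10] mem=[0,0,0,0]
After op 8 (STO M2): stack=[empty] mem=[0,0,10,0]
After op 9 (push 20): stack=[20] mem=[0,0,10,0]
After op 10 (push 14): stack=[20,14] mem=[0,0,10,0]
After op 11 (STO M1): stack=[20] mem=[0,14,10,0]
After op 12 (dup): stack=[20,20] mem=[0,14,10,0]
After op 13 (swap): stack=[20,20] mem=[0,14,10,0]
After op 14 (RCL M1): stack=[20,20,14] mem=[0,14,10,0]
After op 15 (+): stack=[20,34] mem=[0,14,10,0]
After op 16 (*): stack=[680] mem=[0,14,10,0]
After op 17 (push 4): stack=[680,4] mem=[0,14,10,0]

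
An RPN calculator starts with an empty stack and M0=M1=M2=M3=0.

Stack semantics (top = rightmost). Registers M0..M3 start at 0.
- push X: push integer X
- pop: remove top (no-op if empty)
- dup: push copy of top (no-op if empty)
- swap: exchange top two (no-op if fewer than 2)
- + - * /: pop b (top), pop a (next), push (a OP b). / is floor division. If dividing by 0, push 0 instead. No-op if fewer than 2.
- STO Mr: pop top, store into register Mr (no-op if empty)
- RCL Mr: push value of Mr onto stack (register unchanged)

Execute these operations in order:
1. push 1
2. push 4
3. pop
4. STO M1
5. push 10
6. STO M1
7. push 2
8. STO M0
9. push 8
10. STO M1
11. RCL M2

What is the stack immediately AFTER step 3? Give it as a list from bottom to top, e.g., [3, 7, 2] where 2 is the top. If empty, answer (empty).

After op 1 (push 1): stack=[1] mem=[0,0,0,0]
After op 2 (push 4): stack=[1,4] mem=[0,0,0,0]
After op 3 (pop): stack=[1] mem=[0,0,0,0]

[1]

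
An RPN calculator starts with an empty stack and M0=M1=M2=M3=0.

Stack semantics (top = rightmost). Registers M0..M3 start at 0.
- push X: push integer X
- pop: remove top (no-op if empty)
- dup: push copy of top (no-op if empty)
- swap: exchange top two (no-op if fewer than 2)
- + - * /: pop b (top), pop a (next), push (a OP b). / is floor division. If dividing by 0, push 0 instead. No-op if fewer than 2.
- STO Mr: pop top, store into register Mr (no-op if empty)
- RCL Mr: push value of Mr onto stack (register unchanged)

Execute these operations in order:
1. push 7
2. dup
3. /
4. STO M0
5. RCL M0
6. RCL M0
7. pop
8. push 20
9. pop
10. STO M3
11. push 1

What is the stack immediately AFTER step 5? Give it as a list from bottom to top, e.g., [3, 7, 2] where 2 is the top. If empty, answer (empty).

After op 1 (push 7): stack=[7] mem=[0,0,0,0]
After op 2 (dup): stack=[7,7] mem=[0,0,0,0]
After op 3 (/): stack=[1] mem=[0,0,0,0]
After op 4 (STO M0): stack=[empty] mem=[1,0,0,0]
After op 5 (RCL M0): stack=[1] mem=[1,0,0,0]

[1]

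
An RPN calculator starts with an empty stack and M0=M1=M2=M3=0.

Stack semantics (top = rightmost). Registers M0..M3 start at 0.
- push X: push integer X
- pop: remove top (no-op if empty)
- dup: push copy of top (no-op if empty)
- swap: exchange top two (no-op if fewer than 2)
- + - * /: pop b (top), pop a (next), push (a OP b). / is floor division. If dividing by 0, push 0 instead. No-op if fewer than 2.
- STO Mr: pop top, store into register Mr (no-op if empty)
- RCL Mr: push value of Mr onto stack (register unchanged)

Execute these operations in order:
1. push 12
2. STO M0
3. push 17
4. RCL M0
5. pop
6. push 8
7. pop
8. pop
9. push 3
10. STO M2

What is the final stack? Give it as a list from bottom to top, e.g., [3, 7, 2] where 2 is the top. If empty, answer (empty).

After op 1 (push 12): stack=[12] mem=[0,0,0,0]
After op 2 (STO M0): stack=[empty] mem=[12,0,0,0]
After op 3 (push 17): stack=[17] mem=[12,0,0,0]
After op 4 (RCL M0): stack=[17,12] mem=[12,0,0,0]
After op 5 (pop): stack=[17] mem=[12,0,0,0]
After op 6 (push 8): stack=[17,8] mem=[12,0,0,0]
After op 7 (pop): stack=[17] mem=[12,0,0,0]
After op 8 (pop): stack=[empty] mem=[12,0,0,0]
After op 9 (push 3): stack=[3] mem=[12,0,0,0]
After op 10 (STO M2): stack=[empty] mem=[12,0,3,0]

Answer: (empty)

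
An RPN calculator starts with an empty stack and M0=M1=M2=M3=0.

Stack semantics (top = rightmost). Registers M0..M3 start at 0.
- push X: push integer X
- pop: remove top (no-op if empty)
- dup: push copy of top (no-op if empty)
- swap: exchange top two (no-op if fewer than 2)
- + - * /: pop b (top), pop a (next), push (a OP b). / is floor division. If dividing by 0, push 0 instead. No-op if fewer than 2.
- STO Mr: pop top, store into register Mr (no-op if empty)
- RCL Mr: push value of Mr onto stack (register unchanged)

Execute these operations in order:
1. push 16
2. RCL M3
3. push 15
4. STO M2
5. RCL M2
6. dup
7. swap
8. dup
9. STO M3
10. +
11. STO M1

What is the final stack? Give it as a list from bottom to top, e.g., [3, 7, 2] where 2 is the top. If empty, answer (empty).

After op 1 (push 16): stack=[16] mem=[0,0,0,0]
After op 2 (RCL M3): stack=[16,0] mem=[0,0,0,0]
After op 3 (push 15): stack=[16,0,15] mem=[0,0,0,0]
After op 4 (STO M2): stack=[16,0] mem=[0,0,15,0]
After op 5 (RCL M2): stack=[16,0,15] mem=[0,0,15,0]
After op 6 (dup): stack=[16,0,15,15] mem=[0,0,15,0]
After op 7 (swap): stack=[16,0,15,15] mem=[0,0,15,0]
After op 8 (dup): stack=[16,0,15,15,15] mem=[0,0,15,0]
After op 9 (STO M3): stack=[16,0,15,15] mem=[0,0,15,15]
After op 10 (+): stack=[16,0,30] mem=[0,0,15,15]
After op 11 (STO M1): stack=[16,0] mem=[0,30,15,15]

Answer: [16, 0]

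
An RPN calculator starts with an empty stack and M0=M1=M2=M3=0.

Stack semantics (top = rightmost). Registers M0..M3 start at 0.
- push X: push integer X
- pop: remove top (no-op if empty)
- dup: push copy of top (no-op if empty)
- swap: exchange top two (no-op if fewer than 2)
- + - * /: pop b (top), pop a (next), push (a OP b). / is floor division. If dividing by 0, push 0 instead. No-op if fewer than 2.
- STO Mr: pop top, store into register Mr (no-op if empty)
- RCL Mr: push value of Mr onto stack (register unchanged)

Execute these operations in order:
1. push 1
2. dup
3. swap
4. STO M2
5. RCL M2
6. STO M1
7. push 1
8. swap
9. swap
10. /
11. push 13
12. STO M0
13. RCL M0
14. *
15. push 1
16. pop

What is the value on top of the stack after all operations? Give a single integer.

After op 1 (push 1): stack=[1] mem=[0,0,0,0]
After op 2 (dup): stack=[1,1] mem=[0,0,0,0]
After op 3 (swap): stack=[1,1] mem=[0,0,0,0]
After op 4 (STO M2): stack=[1] mem=[0,0,1,0]
After op 5 (RCL M2): stack=[1,1] mem=[0,0,1,0]
After op 6 (STO M1): stack=[1] mem=[0,1,1,0]
After op 7 (push 1): stack=[1,1] mem=[0,1,1,0]
After op 8 (swap): stack=[1,1] mem=[0,1,1,0]
After op 9 (swap): stack=[1,1] mem=[0,1,1,0]
After op 10 (/): stack=[1] mem=[0,1,1,0]
After op 11 (push 13): stack=[1,13] mem=[0,1,1,0]
After op 12 (STO M0): stack=[1] mem=[13,1,1,0]
After op 13 (RCL M0): stack=[1,13] mem=[13,1,1,0]
After op 14 (*): stack=[13] mem=[13,1,1,0]
After op 15 (push 1): stack=[13,1] mem=[13,1,1,0]
After op 16 (pop): stack=[13] mem=[13,1,1,0]

Answer: 13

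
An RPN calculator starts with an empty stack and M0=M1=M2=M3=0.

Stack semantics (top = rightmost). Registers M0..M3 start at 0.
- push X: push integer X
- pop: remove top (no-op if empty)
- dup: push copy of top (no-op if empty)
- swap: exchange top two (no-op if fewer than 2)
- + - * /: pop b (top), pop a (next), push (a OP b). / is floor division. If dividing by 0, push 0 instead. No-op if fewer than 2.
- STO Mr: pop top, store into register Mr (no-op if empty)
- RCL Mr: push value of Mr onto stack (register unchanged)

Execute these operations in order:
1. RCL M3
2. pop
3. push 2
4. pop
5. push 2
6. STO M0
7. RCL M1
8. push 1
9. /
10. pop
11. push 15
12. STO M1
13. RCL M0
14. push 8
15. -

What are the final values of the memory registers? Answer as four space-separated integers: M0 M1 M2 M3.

Answer: 2 15 0 0

Derivation:
After op 1 (RCL M3): stack=[0] mem=[0,0,0,0]
After op 2 (pop): stack=[empty] mem=[0,0,0,0]
After op 3 (push 2): stack=[2] mem=[0,0,0,0]
After op 4 (pop): stack=[empty] mem=[0,0,0,0]
After op 5 (push 2): stack=[2] mem=[0,0,0,0]
After op 6 (STO M0): stack=[empty] mem=[2,0,0,0]
After op 7 (RCL M1): stack=[0] mem=[2,0,0,0]
After op 8 (push 1): stack=[0,1] mem=[2,0,0,0]
After op 9 (/): stack=[0] mem=[2,0,0,0]
After op 10 (pop): stack=[empty] mem=[2,0,0,0]
After op 11 (push 15): stack=[15] mem=[2,0,0,0]
After op 12 (STO M1): stack=[empty] mem=[2,15,0,0]
After op 13 (RCL M0): stack=[2] mem=[2,15,0,0]
After op 14 (push 8): stack=[2,8] mem=[2,15,0,0]
After op 15 (-): stack=[-6] mem=[2,15,0,0]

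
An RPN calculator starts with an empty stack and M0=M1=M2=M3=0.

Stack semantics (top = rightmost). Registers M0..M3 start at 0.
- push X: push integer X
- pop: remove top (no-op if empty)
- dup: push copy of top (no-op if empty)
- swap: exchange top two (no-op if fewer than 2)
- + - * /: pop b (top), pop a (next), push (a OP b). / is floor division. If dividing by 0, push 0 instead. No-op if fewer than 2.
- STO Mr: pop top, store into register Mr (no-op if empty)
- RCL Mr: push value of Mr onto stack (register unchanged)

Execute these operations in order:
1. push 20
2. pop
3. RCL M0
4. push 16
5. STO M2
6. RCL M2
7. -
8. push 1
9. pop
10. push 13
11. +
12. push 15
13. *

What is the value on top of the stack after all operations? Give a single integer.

After op 1 (push 20): stack=[20] mem=[0,0,0,0]
After op 2 (pop): stack=[empty] mem=[0,0,0,0]
After op 3 (RCL M0): stack=[0] mem=[0,0,0,0]
After op 4 (push 16): stack=[0,16] mem=[0,0,0,0]
After op 5 (STO M2): stack=[0] mem=[0,0,16,0]
After op 6 (RCL M2): stack=[0,16] mem=[0,0,16,0]
After op 7 (-): stack=[-16] mem=[0,0,16,0]
After op 8 (push 1): stack=[-16,1] mem=[0,0,16,0]
After op 9 (pop): stack=[-16] mem=[0,0,16,0]
After op 10 (push 13): stack=[-16,13] mem=[0,0,16,0]
After op 11 (+): stack=[-3] mem=[0,0,16,0]
After op 12 (push 15): stack=[-3,15] mem=[0,0,16,0]
After op 13 (*): stack=[-45] mem=[0,0,16,0]

Answer: -45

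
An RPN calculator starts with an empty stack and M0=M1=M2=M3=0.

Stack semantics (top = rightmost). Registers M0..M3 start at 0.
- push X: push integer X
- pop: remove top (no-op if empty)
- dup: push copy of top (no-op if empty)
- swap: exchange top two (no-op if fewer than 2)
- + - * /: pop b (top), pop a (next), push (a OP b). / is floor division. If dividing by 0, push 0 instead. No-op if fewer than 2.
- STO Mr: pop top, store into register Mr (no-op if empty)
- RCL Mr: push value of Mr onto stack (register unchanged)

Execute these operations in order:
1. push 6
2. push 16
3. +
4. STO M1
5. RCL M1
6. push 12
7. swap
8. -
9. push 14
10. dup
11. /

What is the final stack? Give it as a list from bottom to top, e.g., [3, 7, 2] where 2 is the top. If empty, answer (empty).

After op 1 (push 6): stack=[6] mem=[0,0,0,0]
After op 2 (push 16): stack=[6,16] mem=[0,0,0,0]
After op 3 (+): stack=[22] mem=[0,0,0,0]
After op 4 (STO M1): stack=[empty] mem=[0,22,0,0]
After op 5 (RCL M1): stack=[22] mem=[0,22,0,0]
After op 6 (push 12): stack=[22,12] mem=[0,22,0,0]
After op 7 (swap): stack=[12,22] mem=[0,22,0,0]
After op 8 (-): stack=[-10] mem=[0,22,0,0]
After op 9 (push 14): stack=[-10,14] mem=[0,22,0,0]
After op 10 (dup): stack=[-10,14,14] mem=[0,22,0,0]
After op 11 (/): stack=[-10,1] mem=[0,22,0,0]

Answer: [-10, 1]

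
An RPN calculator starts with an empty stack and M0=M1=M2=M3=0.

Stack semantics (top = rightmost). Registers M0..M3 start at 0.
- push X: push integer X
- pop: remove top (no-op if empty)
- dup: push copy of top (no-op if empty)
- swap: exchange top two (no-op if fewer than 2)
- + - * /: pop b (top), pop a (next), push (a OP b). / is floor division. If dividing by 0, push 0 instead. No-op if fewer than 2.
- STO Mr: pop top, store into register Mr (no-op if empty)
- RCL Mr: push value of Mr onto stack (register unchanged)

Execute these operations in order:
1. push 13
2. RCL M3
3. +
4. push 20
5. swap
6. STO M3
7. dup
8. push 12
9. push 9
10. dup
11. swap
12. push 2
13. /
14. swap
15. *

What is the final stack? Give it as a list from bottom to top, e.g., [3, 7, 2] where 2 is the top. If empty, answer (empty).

After op 1 (push 13): stack=[13] mem=[0,0,0,0]
After op 2 (RCL M3): stack=[13,0] mem=[0,0,0,0]
After op 3 (+): stack=[13] mem=[0,0,0,0]
After op 4 (push 20): stack=[13,20] mem=[0,0,0,0]
After op 5 (swap): stack=[20,13] mem=[0,0,0,0]
After op 6 (STO M3): stack=[20] mem=[0,0,0,13]
After op 7 (dup): stack=[20,20] mem=[0,0,0,13]
After op 8 (push 12): stack=[20,20,12] mem=[0,0,0,13]
After op 9 (push 9): stack=[20,20,12,9] mem=[0,0,0,13]
After op 10 (dup): stack=[20,20,12,9,9] mem=[0,0,0,13]
After op 11 (swap): stack=[20,20,12,9,9] mem=[0,0,0,13]
After op 12 (push 2): stack=[20,20,12,9,9,2] mem=[0,0,0,13]
After op 13 (/): stack=[20,20,12,9,4] mem=[0,0,0,13]
After op 14 (swap): stack=[20,20,12,4,9] mem=[0,0,0,13]
After op 15 (*): stack=[20,20,12,36] mem=[0,0,0,13]

Answer: [20, 20, 12, 36]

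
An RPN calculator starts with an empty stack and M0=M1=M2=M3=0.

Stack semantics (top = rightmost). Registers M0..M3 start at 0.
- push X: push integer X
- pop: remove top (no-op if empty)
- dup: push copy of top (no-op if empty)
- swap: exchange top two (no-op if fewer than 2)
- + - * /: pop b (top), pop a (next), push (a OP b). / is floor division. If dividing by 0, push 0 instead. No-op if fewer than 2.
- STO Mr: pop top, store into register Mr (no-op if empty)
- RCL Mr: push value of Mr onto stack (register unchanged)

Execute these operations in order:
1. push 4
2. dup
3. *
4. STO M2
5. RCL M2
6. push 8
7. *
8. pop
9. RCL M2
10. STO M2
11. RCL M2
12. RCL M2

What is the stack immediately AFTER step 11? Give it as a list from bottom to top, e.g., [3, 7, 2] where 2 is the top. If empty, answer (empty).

After op 1 (push 4): stack=[4] mem=[0,0,0,0]
After op 2 (dup): stack=[4,4] mem=[0,0,0,0]
After op 3 (*): stack=[16] mem=[0,0,0,0]
After op 4 (STO M2): stack=[empty] mem=[0,0,16,0]
After op 5 (RCL M2): stack=[16] mem=[0,0,16,0]
After op 6 (push 8): stack=[16,8] mem=[0,0,16,0]
After op 7 (*): stack=[128] mem=[0,0,16,0]
After op 8 (pop): stack=[empty] mem=[0,0,16,0]
After op 9 (RCL M2): stack=[16] mem=[0,0,16,0]
After op 10 (STO M2): stack=[empty] mem=[0,0,16,0]
After op 11 (RCL M2): stack=[16] mem=[0,0,16,0]

[16]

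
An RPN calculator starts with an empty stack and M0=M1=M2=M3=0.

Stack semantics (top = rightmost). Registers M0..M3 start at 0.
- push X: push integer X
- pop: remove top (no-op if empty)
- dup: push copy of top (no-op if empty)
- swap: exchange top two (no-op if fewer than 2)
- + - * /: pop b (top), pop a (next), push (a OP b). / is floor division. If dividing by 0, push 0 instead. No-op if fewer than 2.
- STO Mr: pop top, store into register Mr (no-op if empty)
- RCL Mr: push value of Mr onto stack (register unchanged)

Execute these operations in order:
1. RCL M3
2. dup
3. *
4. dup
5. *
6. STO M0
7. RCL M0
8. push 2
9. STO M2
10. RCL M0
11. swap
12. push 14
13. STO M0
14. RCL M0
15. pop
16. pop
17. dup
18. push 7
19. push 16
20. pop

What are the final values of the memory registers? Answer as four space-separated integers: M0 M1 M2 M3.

Answer: 14 0 2 0

Derivation:
After op 1 (RCL M3): stack=[0] mem=[0,0,0,0]
After op 2 (dup): stack=[0,0] mem=[0,0,0,0]
After op 3 (*): stack=[0] mem=[0,0,0,0]
After op 4 (dup): stack=[0,0] mem=[0,0,0,0]
After op 5 (*): stack=[0] mem=[0,0,0,0]
After op 6 (STO M0): stack=[empty] mem=[0,0,0,0]
After op 7 (RCL M0): stack=[0] mem=[0,0,0,0]
After op 8 (push 2): stack=[0,2] mem=[0,0,0,0]
After op 9 (STO M2): stack=[0] mem=[0,0,2,0]
After op 10 (RCL M0): stack=[0,0] mem=[0,0,2,0]
After op 11 (swap): stack=[0,0] mem=[0,0,2,0]
After op 12 (push 14): stack=[0,0,14] mem=[0,0,2,0]
After op 13 (STO M0): stack=[0,0] mem=[14,0,2,0]
After op 14 (RCL M0): stack=[0,0,14] mem=[14,0,2,0]
After op 15 (pop): stack=[0,0] mem=[14,0,2,0]
After op 16 (pop): stack=[0] mem=[14,0,2,0]
After op 17 (dup): stack=[0,0] mem=[14,0,2,0]
After op 18 (push 7): stack=[0,0,7] mem=[14,0,2,0]
After op 19 (push 16): stack=[0,0,7,16] mem=[14,0,2,0]
After op 20 (pop): stack=[0,0,7] mem=[14,0,2,0]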